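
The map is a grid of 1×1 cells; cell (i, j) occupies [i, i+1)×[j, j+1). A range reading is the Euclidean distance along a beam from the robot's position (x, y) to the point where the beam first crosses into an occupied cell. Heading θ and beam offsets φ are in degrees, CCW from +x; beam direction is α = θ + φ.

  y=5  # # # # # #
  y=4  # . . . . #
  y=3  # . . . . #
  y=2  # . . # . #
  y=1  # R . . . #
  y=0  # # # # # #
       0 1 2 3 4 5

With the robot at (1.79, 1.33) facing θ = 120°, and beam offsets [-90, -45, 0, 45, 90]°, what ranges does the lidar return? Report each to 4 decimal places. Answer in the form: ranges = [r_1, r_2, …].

beam 1: φ=-90°, α=30°
  dir = (cos 30°, sin 30°) = (0.8660, 0.5000); from cell (1,1)
  next x-line at t=0.2425, next y-line at t=1.3400; Δt_x=1.1547, Δt_y=2.0000
    x: enter (2,1) at t=0.2425
    y: enter (2,2) at t=1.3400
    x: enter (3,2) at t=1.3972 ← occupied
  → r_1 = 1.3972
beam 2: φ=-45°, α=75°
  dir = (cos 75°, sin 75°) = (0.2588, 0.9659); from cell (1,1)
  next x-line at t=0.8114, next y-line at t=0.6936; Δt_x=3.8637, Δt_y=1.0353
    y: enter (1,2) at t=0.6936
    x: enter (2,2) at t=0.8114
    y: enter (2,3) at t=1.7289
    y: enter (2,4) at t=2.7642
    y: enter (2,5) at t=3.7995 ← occupied
  → r_2 = 3.7995
beam 3: φ=0°, α=120°
  dir = (cos 120°, sin 120°) = (-0.5000, 0.8660); from cell (1,1)
  next x-line at t=1.5800, next y-line at t=0.7736; Δt_x=2.0000, Δt_y=1.1547
    y: enter (1,2) at t=0.7736
    x: enter (0,2) at t=1.5800 ← occupied
  → r_3 = 1.5800
beam 4: φ=45°, α=165°
  dir = (cos 165°, sin 165°) = (-0.9659, 0.2588); from cell (1,1)
  next x-line at t=0.8179, next y-line at t=2.5887; Δt_x=1.0353, Δt_y=3.8637
    x: enter (0,1) at t=0.8179 ← occupied
  → r_4 = 0.8179
beam 5: φ=90°, α=210°
  dir = (cos 210°, sin 210°) = (-0.8660, -0.5000); from cell (1,1)
  next x-line at t=0.9122, next y-line at t=0.6600; Δt_x=1.1547, Δt_y=2.0000
    y: enter (1,0) at t=0.6600 ← occupied
  → r_5 = 0.6600

ranges = [1.3972, 3.7995, 1.5800, 0.8179, 0.6600]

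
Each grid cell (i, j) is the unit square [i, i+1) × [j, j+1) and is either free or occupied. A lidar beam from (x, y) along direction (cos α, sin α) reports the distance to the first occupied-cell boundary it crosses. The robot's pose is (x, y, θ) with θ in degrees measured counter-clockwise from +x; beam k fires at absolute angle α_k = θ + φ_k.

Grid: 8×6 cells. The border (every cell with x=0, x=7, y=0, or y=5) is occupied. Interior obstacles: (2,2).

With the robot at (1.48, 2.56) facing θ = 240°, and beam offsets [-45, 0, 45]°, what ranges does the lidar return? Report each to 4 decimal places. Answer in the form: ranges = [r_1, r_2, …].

ranges = [0.4969, 0.9600, 1.6150]

beam 1: φ=-45°, α=195°
  direction (-0.9659, -0.2588); cell (1,2); t to first gridline: x 0.4969, y 2.1637 (then +1.0353 / +3.8637)
    (0,2) via x @ 0.4969  # hit
  → r_1 = 0.4969
beam 2: φ=0°, α=240°
  direction (-0.5000, -0.8660); cell (1,2); t to first gridline: x 0.9600, y 0.6466 (then +2.0000 / +1.1547)
    (1,1) via y @ 0.6466
    (0,1) via x @ 0.9600  # hit
  → r_2 = 0.9600
beam 3: φ=45°, α=285°
  direction (0.2588, -0.9659); cell (1,2); t to first gridline: x 2.0091, y 0.5798 (then +3.8637 / +1.0353)
    (1,1) via y @ 0.5798
    (1,0) via y @ 1.6150  # hit
  → r_3 = 1.6150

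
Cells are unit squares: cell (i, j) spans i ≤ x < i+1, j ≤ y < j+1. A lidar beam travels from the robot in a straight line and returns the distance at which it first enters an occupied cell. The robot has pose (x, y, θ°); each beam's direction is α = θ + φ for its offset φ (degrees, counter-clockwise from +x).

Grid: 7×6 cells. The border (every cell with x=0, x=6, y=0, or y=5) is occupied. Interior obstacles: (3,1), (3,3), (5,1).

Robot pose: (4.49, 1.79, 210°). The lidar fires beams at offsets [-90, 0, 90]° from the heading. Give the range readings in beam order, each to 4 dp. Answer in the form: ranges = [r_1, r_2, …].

ranges = [1.3972, 0.5658, 0.9122]

beam 1: φ=-90°, α=120°
  direction (-0.5000, 0.8660); cell (4,1); t to first gridline: x 0.9800, y 0.2425 (then +2.0000 / +1.1547)
    (4,2) via y @ 0.2425
    (3,2) via x @ 0.9800
    (3,3) via y @ 1.3972  # hit
  → r_1 = 1.3972
beam 2: φ=0°, α=210°
  direction (-0.8660, -0.5000); cell (4,1); t to first gridline: x 0.5658, y 1.5800 (then +1.1547 / +2.0000)
    (3,1) via x @ 0.5658  # hit
  → r_2 = 0.5658
beam 3: φ=90°, α=300°
  direction (0.5000, -0.8660); cell (4,1); t to first gridline: x 1.0200, y 0.9122 (then +2.0000 / +1.1547)
    (4,0) via y @ 0.9122  # hit
  → r_3 = 0.9122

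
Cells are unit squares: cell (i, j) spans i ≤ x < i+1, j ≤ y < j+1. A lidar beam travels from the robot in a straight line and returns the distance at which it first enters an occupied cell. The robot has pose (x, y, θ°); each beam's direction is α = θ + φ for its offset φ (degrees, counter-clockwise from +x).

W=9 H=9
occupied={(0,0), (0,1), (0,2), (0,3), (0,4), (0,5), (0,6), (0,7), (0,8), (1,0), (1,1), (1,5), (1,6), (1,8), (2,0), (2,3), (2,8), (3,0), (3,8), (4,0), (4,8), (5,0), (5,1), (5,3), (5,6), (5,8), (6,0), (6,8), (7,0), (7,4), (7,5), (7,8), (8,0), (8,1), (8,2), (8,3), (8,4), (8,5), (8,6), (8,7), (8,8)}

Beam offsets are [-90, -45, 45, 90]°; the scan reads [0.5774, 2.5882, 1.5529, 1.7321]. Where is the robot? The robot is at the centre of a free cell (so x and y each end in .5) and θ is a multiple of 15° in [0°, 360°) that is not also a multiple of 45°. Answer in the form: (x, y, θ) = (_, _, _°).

Enumerate (i+0.5, j+0.5, θ) over the 40 free cells and 16 admissible headings. For each, cast all 4 beams and compare to the given ranges.
  (2.5, 4.5, 120°): beam 1 = 3.0000 ≠ 0.5774 ✗
  (1.5, 2.5, 105°): beam 1 = 3.6235 ≠ 0.5774 ✗
  (4.5, 6.5, 285°): beam 1 = 2.5882 ≠ 0.5774 ✗
  …
  (6.5, 6.5, 300°): r_1=0.5774, r_2=2.5882, r_3=1.5529, r_4=1.7321 — all match ✓
No second candidate reproduces the full scan.

(x, y, θ) = (6.5, 6.5, 300°)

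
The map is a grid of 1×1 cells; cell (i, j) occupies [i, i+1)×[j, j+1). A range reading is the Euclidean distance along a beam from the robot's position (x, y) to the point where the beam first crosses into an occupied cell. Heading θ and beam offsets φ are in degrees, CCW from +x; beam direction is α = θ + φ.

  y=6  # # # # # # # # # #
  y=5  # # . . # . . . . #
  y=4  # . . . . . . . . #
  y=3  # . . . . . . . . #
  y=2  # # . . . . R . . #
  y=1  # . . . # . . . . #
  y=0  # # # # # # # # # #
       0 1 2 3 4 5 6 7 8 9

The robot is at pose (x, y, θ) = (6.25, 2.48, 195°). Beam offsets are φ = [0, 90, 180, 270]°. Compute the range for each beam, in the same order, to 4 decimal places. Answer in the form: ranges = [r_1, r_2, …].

ranges = [1.8546, 1.5322, 2.8470, 3.6442]

beam 1: φ=0°, α=195°
  d=(-0.9659,-0.2588)  start (6,2)  tX=0.2588 tY=1.8546  stride 1/|dx|=1.0353 1/|dy|=3.8637
    cross x-line → (5,2), t=0.2588
    cross x-line → (4,2), t=1.2941
    cross y-line → (4,1), t=1.8546 (wall)
  → r_1 = 1.8546
beam 2: φ=90°, α=285°
  d=(0.2588,-0.9659)  start (6,2)  tX=2.8978 tY=0.4969  stride 1/|dx|=3.8637 1/|dy|=1.0353
    cross y-line → (6,1), t=0.4969
    cross y-line → (6,0), t=1.5322 (wall)
  → r_2 = 1.5322
beam 3: φ=180°, α=15°
  d=(0.9659,0.2588)  start (6,2)  tX=0.7765 tY=2.0091  stride 1/|dx|=1.0353 1/|dy|=3.8637
    cross x-line → (7,2), t=0.7765
    cross x-line → (8,2), t=1.8117
    cross y-line → (8,3), t=2.0091
    cross x-line → (9,3), t=2.8470 (wall)
  → r_3 = 2.8470
beam 4: φ=270°, α=105°
  d=(-0.2588,0.9659)  start (6,2)  tX=0.9659 tY=0.5383  stride 1/|dx|=3.8637 1/|dy|=1.0353
    cross y-line → (6,3), t=0.5383
    cross x-line → (5,3), t=0.9659
    cross y-line → (5,4), t=1.5736
    cross y-line → (5,5), t=2.6089
    cross y-line → (5,6), t=3.6442 (wall)
  → r_4 = 3.6442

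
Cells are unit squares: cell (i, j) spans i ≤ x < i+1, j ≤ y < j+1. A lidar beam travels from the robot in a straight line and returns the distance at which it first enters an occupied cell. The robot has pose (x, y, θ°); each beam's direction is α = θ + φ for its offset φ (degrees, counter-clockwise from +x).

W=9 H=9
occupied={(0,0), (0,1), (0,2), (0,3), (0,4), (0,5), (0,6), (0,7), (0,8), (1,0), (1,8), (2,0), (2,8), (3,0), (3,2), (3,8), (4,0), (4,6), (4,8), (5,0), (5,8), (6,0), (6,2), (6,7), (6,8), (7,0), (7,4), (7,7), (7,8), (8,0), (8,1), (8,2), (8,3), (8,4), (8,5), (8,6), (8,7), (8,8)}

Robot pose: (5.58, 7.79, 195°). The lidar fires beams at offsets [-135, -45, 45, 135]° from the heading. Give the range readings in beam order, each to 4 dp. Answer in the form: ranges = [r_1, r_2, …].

beam 1: φ=-135°, α=60°
  dir = (cos 60°, sin 60°) = (0.5000, 0.8660); from cell (5,7)
  next x-line at t=0.8400, next y-line at t=0.2425; Δt_x=2.0000, Δt_y=1.1547
    y: enter (5,8) at t=0.2425 ← occupied
  → r_1 = 0.2425
beam 2: φ=-45°, α=150°
  dir = (cos 150°, sin 150°) = (-0.8660, 0.5000); from cell (5,7)
  next x-line at t=0.6697, next y-line at t=0.4200; Δt_x=1.1547, Δt_y=2.0000
    y: enter (5,8) at t=0.4200 ← occupied
  → r_2 = 0.4200
beam 3: φ=45°, α=240°
  dir = (cos 240°, sin 240°) = (-0.5000, -0.8660); from cell (5,7)
  next x-line at t=1.1600, next y-line at t=0.9122; Δt_x=2.0000, Δt_y=1.1547
    y: enter (5,6) at t=0.9122
    x: enter (4,6) at t=1.1600 ← occupied
  → r_3 = 1.1600
beam 4: φ=135°, α=330°
  dir = (cos 330°, sin 330°) = (0.8660, -0.5000); from cell (5,7)
  next x-line at t=0.4850, next y-line at t=1.5800; Δt_x=1.1547, Δt_y=2.0000
    x: enter (6,7) at t=0.4850 ← occupied
  → r_4 = 0.4850

ranges = [0.2425, 0.4200, 1.1600, 0.4850]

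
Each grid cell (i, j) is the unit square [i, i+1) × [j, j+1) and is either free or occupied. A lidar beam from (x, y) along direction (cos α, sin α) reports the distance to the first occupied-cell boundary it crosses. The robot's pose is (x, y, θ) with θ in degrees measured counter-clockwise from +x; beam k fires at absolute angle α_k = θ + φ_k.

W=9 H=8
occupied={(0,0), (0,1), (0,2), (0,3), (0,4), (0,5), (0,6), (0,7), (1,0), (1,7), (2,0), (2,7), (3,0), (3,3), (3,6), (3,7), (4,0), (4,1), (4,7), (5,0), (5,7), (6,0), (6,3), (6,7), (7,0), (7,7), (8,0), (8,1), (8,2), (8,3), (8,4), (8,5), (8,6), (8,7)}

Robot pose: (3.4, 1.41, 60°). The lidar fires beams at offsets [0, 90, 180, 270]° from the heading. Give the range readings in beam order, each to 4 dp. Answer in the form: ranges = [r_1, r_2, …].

beam 1: φ=0°, α=60°
  dir = (cos 60°, sin 60°) = (0.5000, 0.8660); from cell (3,1)
  next x-line at t=1.2000, next y-line at t=0.6813; Δt_x=2.0000, Δt_y=1.1547
    y: enter (3,2) at t=0.6813
    x: enter (4,2) at t=1.2000
    y: enter (4,3) at t=1.8360
    y: enter (4,4) at t=2.9907
    x: enter (5,4) at t=3.2000
    y: enter (5,5) at t=4.1454
    x: enter (6,5) at t=5.2000
    y: enter (6,6) at t=5.3001
    y: enter (6,7) at t=6.4548 ← occupied
  → r_1 = 6.4548
beam 2: φ=90°, α=150°
  dir = (cos 150°, sin 150°) = (-0.8660, 0.5000); from cell (3,1)
  next x-line at t=0.4619, next y-line at t=1.1800; Δt_x=1.1547, Δt_y=2.0000
    x: enter (2,1) at t=0.4619
    y: enter (2,2) at t=1.1800
    x: enter (1,2) at t=1.6166
    x: enter (0,2) at t=2.7713 ← occupied
  → r_2 = 2.7713
beam 3: φ=180°, α=240°
  dir = (cos 240°, sin 240°) = (-0.5000, -0.8660); from cell (3,1)
  next x-line at t=0.8000, next y-line at t=0.4734; Δt_x=2.0000, Δt_y=1.1547
    y: enter (3,0) at t=0.4734 ← occupied
  → r_3 = 0.4734
beam 4: φ=270°, α=330°
  dir = (cos 330°, sin 330°) = (0.8660, -0.5000); from cell (3,1)
  next x-line at t=0.6928, next y-line at t=0.8200; Δt_x=1.1547, Δt_y=2.0000
    x: enter (4,1) at t=0.6928 ← occupied
  → r_4 = 0.6928

ranges = [6.4548, 2.7713, 0.4734, 0.6928]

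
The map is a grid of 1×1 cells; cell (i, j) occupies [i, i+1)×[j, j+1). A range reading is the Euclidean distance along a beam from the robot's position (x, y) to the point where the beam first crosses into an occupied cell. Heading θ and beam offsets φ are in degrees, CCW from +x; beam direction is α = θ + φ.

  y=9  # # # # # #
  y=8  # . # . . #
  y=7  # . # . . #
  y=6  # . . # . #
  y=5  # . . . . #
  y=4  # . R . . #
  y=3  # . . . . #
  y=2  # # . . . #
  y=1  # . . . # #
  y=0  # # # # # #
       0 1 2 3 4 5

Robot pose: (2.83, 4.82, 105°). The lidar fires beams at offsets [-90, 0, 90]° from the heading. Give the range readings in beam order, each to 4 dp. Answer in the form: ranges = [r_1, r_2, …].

ranges = [2.2465, 2.2569, 1.8946]

beam 1: φ=-90°, α=15°
  direction (0.9659, 0.2588); cell (2,4); t to first gridline: x 0.1760, y 0.6955 (then +1.0353 / +3.8637)
    (3,4) via x @ 0.1760
    (3,5) via y @ 0.6955
    (4,5) via x @ 1.2113
    (5,5) via x @ 2.2465  # hit
  → r_1 = 2.2465
beam 2: φ=0°, α=105°
  direction (-0.2588, 0.9659); cell (2,4); t to first gridline: x 3.2069, y 0.1863 (then +3.8637 / +1.0353)
    (2,5) via y @ 0.1863
    (2,6) via y @ 1.2216
    (2,7) via y @ 2.2569  # hit
  → r_2 = 2.2569
beam 3: φ=90°, α=195°
  direction (-0.9659, -0.2588); cell (2,4); t to first gridline: x 0.8593, y 3.1682 (then +1.0353 / +3.8637)
    (1,4) via x @ 0.8593
    (0,4) via x @ 1.8946  # hit
  → r_3 = 1.8946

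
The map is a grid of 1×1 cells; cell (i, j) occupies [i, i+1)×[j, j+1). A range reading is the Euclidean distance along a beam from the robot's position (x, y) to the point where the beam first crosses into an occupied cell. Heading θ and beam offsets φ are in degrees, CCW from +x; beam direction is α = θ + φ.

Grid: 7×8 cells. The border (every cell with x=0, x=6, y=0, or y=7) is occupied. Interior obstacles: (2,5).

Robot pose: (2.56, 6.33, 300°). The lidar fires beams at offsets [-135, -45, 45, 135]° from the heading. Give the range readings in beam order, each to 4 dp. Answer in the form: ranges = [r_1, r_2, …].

ranges = [1.6150, 0.3416, 3.5614, 0.6936]

beam 1: φ=-135°, α=165°
  d=(-0.9659,0.2588)  start (2,6)  tX=0.5798 tY=2.5887  stride 1/|dx|=1.0353 1/|dy|=3.8637
    cross x-line → (1,6), t=0.5798
    cross x-line → (0,6), t=1.6150 (wall)
  → r_1 = 1.6150
beam 2: φ=-45°, α=255°
  d=(-0.2588,-0.9659)  start (2,6)  tX=2.1637 tY=0.3416  stride 1/|dx|=3.8637 1/|dy|=1.0353
    cross y-line → (2,5), t=0.3416 (wall)
  → r_2 = 0.3416
beam 3: φ=45°, α=345°
  d=(0.9659,-0.2588)  start (2,6)  tX=0.4555 tY=1.2750  stride 1/|dx|=1.0353 1/|dy|=3.8637
    cross x-line → (3,6), t=0.4555
    cross y-line → (3,5), t=1.2750
    cross x-line → (4,5), t=1.4908
    cross x-line → (5,5), t=2.5261
    cross x-line → (6,5), t=3.5614 (wall)
  → r_3 = 3.5614
beam 4: φ=135°, α=75°
  d=(0.2588,0.9659)  start (2,6)  tX=1.7000 tY=0.6936  stride 1/|dx|=3.8637 1/|dy|=1.0353
    cross y-line → (2,7), t=0.6936 (wall)
  → r_4 = 0.6936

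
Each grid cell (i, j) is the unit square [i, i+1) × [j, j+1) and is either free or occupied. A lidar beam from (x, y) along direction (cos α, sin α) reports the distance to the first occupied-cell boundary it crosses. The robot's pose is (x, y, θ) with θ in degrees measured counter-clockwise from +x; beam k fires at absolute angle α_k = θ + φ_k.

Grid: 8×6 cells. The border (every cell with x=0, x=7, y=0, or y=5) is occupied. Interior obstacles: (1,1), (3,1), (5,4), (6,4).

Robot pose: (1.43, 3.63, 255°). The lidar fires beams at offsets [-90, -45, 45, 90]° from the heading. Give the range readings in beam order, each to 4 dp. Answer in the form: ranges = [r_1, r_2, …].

beam 1: φ=-90°, α=165°
  direction (-0.9659, 0.2588); cell (1,3); t to first gridline: x 0.4452, y 1.4296 (then +1.0353 / +3.8637)
    (0,3) via x @ 0.4452  # hit
  → r_1 = 0.4452
beam 2: φ=-45°, α=210°
  direction (-0.8660, -0.5000); cell (1,3); t to first gridline: x 0.4965, y 1.2600 (then +1.1547 / +2.0000)
    (0,3) via x @ 0.4965  # hit
  → r_2 = 0.4965
beam 3: φ=45°, α=300°
  direction (0.5000, -0.8660); cell (1,3); t to first gridline: x 1.1400, y 0.7275 (then +2.0000 / +1.1547)
    (1,2) via y @ 0.7275
    (2,2) via x @ 1.1400
    (2,1) via y @ 1.8822
    (2,0) via y @ 3.0369  # hit
  → r_3 = 3.0369
beam 4: φ=90°, α=345°
  direction (0.9659, -0.2588); cell (1,3); t to first gridline: x 0.5901, y 2.4341 (then +1.0353 / +3.8637)
    (2,3) via x @ 0.5901
    (3,3) via x @ 1.6254
    (3,2) via y @ 2.4341
    (4,2) via x @ 2.6607
    (5,2) via x @ 3.6959
    (6,2) via x @ 4.7312
    (7,2) via x @ 5.7665  # hit
  → r_4 = 5.7665

ranges = [0.4452, 0.4965, 3.0369, 5.7665]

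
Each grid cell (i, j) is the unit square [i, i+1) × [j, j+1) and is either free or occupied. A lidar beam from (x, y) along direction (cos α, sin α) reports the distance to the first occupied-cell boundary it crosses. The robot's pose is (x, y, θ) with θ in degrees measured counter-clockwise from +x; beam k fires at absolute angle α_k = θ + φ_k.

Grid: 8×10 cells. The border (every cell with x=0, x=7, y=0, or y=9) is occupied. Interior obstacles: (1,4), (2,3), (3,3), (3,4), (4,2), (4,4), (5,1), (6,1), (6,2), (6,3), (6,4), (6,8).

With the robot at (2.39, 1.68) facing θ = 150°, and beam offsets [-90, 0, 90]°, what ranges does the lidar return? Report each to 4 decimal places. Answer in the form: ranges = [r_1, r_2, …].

beam 1: φ=-90°, α=60°
  d=(0.5000,0.8660)  start (2,1)  tX=1.2200 tY=0.3695  stride 1/|dx|=2.0000 1/|dy|=1.1547
    cross y-line → (2,2), t=0.3695
    cross x-line → (3,2), t=1.2200
    cross y-line → (3,3), t=1.5242 (wall)
  → r_1 = 1.5242
beam 2: φ=0°, α=150°
  d=(-0.8660,0.5000)  start (2,1)  tX=0.4503 tY=0.6400  stride 1/|dx|=1.1547 1/|dy|=2.0000
    cross x-line → (1,1), t=0.4503
    cross y-line → (1,2), t=0.6400
    cross x-line → (0,2), t=1.6050 (wall)
  → r_2 = 1.6050
beam 3: φ=90°, α=240°
  d=(-0.5000,-0.8660)  start (2,1)  tX=0.7800 tY=0.7852  stride 1/|dx|=2.0000 1/|dy|=1.1547
    cross x-line → (1,1), t=0.7800
    cross y-line → (1,0), t=0.7852 (wall)
  → r_3 = 0.7852

ranges = [1.5242, 1.6050, 0.7852]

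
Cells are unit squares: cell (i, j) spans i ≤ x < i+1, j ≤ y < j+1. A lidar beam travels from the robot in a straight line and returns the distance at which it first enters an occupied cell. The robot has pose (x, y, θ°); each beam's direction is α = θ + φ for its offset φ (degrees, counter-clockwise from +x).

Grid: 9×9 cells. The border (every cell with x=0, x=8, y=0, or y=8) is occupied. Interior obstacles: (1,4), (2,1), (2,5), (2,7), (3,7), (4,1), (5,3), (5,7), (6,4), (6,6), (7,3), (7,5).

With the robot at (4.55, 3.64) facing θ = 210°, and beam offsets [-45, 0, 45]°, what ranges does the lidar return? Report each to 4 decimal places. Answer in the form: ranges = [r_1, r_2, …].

ranges = [2.6400, 4.0992, 1.6979]

beam 1: φ=-45°, α=165°
  dir = (cos 165°, sin 165°) = (-0.9659, 0.2588); from cell (4,3)
  next x-line at t=0.5694, next y-line at t=1.3909; Δt_x=1.0353, Δt_y=3.8637
    x: enter (3,3) at t=0.5694
    y: enter (3,4) at t=1.3909
    x: enter (2,4) at t=1.6047
    x: enter (1,4) at t=2.6400 ← occupied
  → r_1 = 2.6400
beam 2: φ=0°, α=210°
  dir = (cos 210°, sin 210°) = (-0.8660, -0.5000); from cell (4,3)
  next x-line at t=0.6351, next y-line at t=1.2800; Δt_x=1.1547, Δt_y=2.0000
    x: enter (3,3) at t=0.6351
    y: enter (3,2) at t=1.2800
    x: enter (2,2) at t=1.7898
    x: enter (1,2) at t=2.9445
    y: enter (1,1) at t=3.2800
    x: enter (0,1) at t=4.0992 ← occupied
  → r_2 = 4.0992
beam 3: φ=45°, α=255°
  dir = (cos 255°, sin 255°) = (-0.2588, -0.9659); from cell (4,3)
  next x-line at t=2.1250, next y-line at t=0.6626; Δt_x=3.8637, Δt_y=1.0353
    y: enter (4,2) at t=0.6626
    y: enter (4,1) at t=1.6979 ← occupied
  → r_3 = 1.6979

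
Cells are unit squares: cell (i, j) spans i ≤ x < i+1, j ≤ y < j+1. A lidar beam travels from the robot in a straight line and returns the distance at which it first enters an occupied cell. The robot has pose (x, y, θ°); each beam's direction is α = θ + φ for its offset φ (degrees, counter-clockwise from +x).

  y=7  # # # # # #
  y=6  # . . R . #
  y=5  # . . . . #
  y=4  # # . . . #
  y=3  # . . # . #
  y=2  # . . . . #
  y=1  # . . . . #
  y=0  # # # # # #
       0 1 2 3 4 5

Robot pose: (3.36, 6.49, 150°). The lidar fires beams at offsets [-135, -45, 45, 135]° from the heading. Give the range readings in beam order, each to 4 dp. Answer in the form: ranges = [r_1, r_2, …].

ranges = [1.6979, 0.5280, 2.4433, 5.6837]

beam 1: φ=-135°, α=15°
  dir = (cos 15°, sin 15°) = (0.9659, 0.2588); from cell (3,6)
  next x-line at t=0.6626, next y-line at t=1.9705; Δt_x=1.0353, Δt_y=3.8637
    x: enter (4,6) at t=0.6626
    x: enter (5,6) at t=1.6979 ← occupied
  → r_1 = 1.6979
beam 2: φ=-45°, α=105°
  dir = (cos 105°, sin 105°) = (-0.2588, 0.9659); from cell (3,6)
  next x-line at t=1.3909, next y-line at t=0.5280; Δt_x=3.8637, Δt_y=1.0353
    y: enter (3,7) at t=0.5280 ← occupied
  → r_2 = 0.5280
beam 3: φ=45°, α=195°
  dir = (cos 195°, sin 195°) = (-0.9659, -0.2588); from cell (3,6)
  next x-line at t=0.3727, next y-line at t=1.8932; Δt_x=1.0353, Δt_y=3.8637
    x: enter (2,6) at t=0.3727
    x: enter (1,6) at t=1.4080
    y: enter (1,5) at t=1.8932
    x: enter (0,5) at t=2.4433 ← occupied
  → r_3 = 2.4433
beam 4: φ=135°, α=285°
  dir = (cos 285°, sin 285°) = (0.2588, -0.9659); from cell (3,6)
  next x-line at t=2.4728, next y-line at t=0.5073; Δt_x=3.8637, Δt_y=1.0353
    y: enter (3,5) at t=0.5073
    y: enter (3,4) at t=1.5426
    x: enter (4,4) at t=2.4728
    y: enter (4,3) at t=2.5778
    y: enter (4,2) at t=3.6131
    y: enter (4,1) at t=4.6484
    y: enter (4,0) at t=5.6837 ← occupied
  → r_4 = 5.6837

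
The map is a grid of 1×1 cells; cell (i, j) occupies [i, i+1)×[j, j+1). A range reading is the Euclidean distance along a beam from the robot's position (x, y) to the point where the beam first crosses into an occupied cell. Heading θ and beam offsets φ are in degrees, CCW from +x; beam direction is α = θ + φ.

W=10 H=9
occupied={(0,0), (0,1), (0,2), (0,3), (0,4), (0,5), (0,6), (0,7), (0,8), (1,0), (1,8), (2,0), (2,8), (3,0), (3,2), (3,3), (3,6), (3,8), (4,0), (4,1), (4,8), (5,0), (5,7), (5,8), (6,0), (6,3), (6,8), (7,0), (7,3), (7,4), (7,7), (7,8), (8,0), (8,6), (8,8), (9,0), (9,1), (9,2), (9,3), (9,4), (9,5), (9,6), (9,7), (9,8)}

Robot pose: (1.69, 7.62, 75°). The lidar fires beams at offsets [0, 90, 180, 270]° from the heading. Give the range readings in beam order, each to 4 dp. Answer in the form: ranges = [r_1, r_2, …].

ranges = [0.3934, 0.7143, 2.6660, 7.5679]

beam 1: φ=0°, α=75°
  d=(0.2588,0.9659)  start (1,7)  tX=1.1977 tY=0.3934  stride 1/|dx|=3.8637 1/|dy|=1.0353
    cross y-line → (1,8), t=0.3934 (wall)
  → r_1 = 0.3934
beam 2: φ=90°, α=165°
  d=(-0.9659,0.2588)  start (1,7)  tX=0.7143 tY=1.4682  stride 1/|dx|=1.0353 1/|dy|=3.8637
    cross x-line → (0,7), t=0.7143 (wall)
  → r_2 = 0.7143
beam 3: φ=180°, α=255°
  d=(-0.2588,-0.9659)  start (1,7)  tX=2.6660 tY=0.6419  stride 1/|dx|=3.8637 1/|dy|=1.0353
    cross y-line → (1,6), t=0.6419
    cross y-line → (1,5), t=1.6771
    cross x-line → (0,5), t=2.6660 (wall)
  → r_3 = 2.6660
beam 4: φ=270°, α=345°
  d=(0.9659,-0.2588)  start (1,7)  tX=0.3209 tY=2.3955  stride 1/|dx|=1.0353 1/|dy|=3.8637
    cross x-line → (2,7), t=0.3209
    cross x-line → (3,7), t=1.3562
    cross x-line → (4,7), t=2.3915
    cross y-line → (4,6), t=2.3955
    cross x-line → (5,6), t=3.4268
    cross x-line → (6,6), t=4.4620
    cross x-line → (7,6), t=5.4973
    cross y-line → (7,5), t=6.2592
    cross x-line → (8,5), t=6.5326
    cross x-line → (9,5), t=7.5679 (wall)
  → r_4 = 7.5679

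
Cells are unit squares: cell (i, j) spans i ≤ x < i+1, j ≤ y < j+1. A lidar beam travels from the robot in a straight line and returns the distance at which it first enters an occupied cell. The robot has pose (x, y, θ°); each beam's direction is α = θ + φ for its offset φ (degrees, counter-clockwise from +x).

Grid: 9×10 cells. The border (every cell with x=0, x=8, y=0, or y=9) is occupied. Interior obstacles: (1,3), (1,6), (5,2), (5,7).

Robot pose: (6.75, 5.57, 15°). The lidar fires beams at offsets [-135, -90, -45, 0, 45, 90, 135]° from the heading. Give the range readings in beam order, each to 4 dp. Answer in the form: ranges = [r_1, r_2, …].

ranges = [2.9676, 4.7312, 1.4434, 1.2941, 2.5000, 3.5510, 6.6395]

beam 1: φ=-135°, α=240°
  dir = (cos 240°, sin 240°) = (-0.5000, -0.8660); from cell (6,5)
  next x-line at t=1.5000, next y-line at t=0.6582; Δt_x=2.0000, Δt_y=1.1547
    y: enter (6,4) at t=0.6582
    x: enter (5,4) at t=1.5000
    y: enter (5,3) at t=1.8129
    y: enter (5,2) at t=2.9676 ← occupied
  → r_1 = 2.9676
beam 2: φ=-90°, α=285°
  dir = (cos 285°, sin 285°) = (0.2588, -0.9659); from cell (6,5)
  next x-line at t=0.9659, next y-line at t=0.5901; Δt_x=3.8637, Δt_y=1.0353
    y: enter (6,4) at t=0.5901
    x: enter (7,4) at t=0.9659
    y: enter (7,3) at t=1.6254
    y: enter (7,2) at t=2.6607
    y: enter (7,1) at t=3.6959
    y: enter (7,0) at t=4.7312 ← occupied
  → r_2 = 4.7312
beam 3: φ=-45°, α=330°
  dir = (cos 330°, sin 330°) = (0.8660, -0.5000); from cell (6,5)
  next x-line at t=0.2887, next y-line at t=1.1400; Δt_x=1.1547, Δt_y=2.0000
    x: enter (7,5) at t=0.2887
    y: enter (7,4) at t=1.1400
    x: enter (8,4) at t=1.4434 ← occupied
  → r_3 = 1.4434
beam 4: φ=0°, α=15°
  dir = (cos 15°, sin 15°) = (0.9659, 0.2588); from cell (6,5)
  next x-line at t=0.2588, next y-line at t=1.6614; Δt_x=1.0353, Δt_y=3.8637
    x: enter (7,5) at t=0.2588
    x: enter (8,5) at t=1.2941 ← occupied
  → r_4 = 1.2941
beam 5: φ=45°, α=60°
  dir = (cos 60°, sin 60°) = (0.5000, 0.8660); from cell (6,5)
  next x-line at t=0.5000, next y-line at t=0.4965; Δt_x=2.0000, Δt_y=1.1547
    y: enter (6,6) at t=0.4965
    x: enter (7,6) at t=0.5000
    y: enter (7,7) at t=1.6512
    x: enter (8,7) at t=2.5000 ← occupied
  → r_5 = 2.5000
beam 6: φ=90°, α=105°
  dir = (cos 105°, sin 105°) = (-0.2588, 0.9659); from cell (6,5)
  next x-line at t=2.8978, next y-line at t=0.4452; Δt_x=3.8637, Δt_y=1.0353
    y: enter (6,6) at t=0.4452
    y: enter (6,7) at t=1.4804
    y: enter (6,8) at t=2.5157
    x: enter (5,8) at t=2.8978
    y: enter (5,9) at t=3.5510 ← occupied
  → r_6 = 3.5510
beam 7: φ=135°, α=150°
  dir = (cos 150°, sin 150°) = (-0.8660, 0.5000); from cell (6,5)
  next x-line at t=0.8660, next y-line at t=0.8600; Δt_x=1.1547, Δt_y=2.0000
    y: enter (6,6) at t=0.8600
    x: enter (5,6) at t=0.8660
    x: enter (4,6) at t=2.0207
    y: enter (4,7) at t=2.8600
    x: enter (3,7) at t=3.1754
    x: enter (2,7) at t=4.3301
    y: enter (2,8) at t=4.8600
    x: enter (1,8) at t=5.4848
    x: enter (0,8) at t=6.6395 ← occupied
  → r_7 = 6.6395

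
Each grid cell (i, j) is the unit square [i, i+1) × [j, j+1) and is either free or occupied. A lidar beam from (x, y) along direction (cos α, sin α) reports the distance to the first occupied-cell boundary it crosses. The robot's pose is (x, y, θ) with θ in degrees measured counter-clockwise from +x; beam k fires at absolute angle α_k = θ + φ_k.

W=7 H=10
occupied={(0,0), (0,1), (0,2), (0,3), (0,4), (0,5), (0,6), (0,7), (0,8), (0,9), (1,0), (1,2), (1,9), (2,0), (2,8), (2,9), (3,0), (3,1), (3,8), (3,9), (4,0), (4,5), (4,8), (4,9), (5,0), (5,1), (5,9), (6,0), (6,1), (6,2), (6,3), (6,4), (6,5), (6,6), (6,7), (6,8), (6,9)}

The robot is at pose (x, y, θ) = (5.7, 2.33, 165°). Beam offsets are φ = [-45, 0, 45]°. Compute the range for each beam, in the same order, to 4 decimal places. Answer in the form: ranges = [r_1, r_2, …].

ranges = [3.0831, 4.8658, 0.6600]

beam 1: φ=-45°, α=120°
  cosα=-0.5000 sinα=0.8660 | (5,2) | tMaxX 1.4000 tMaxY 0.7736 | tΔX 2.0000 tΔY 1.1547
    t=0.7736 [y] (5,3)
    t=1.4000 [x] (4,3)
    t=1.9283 [y] (4,4)
    t=3.0831 [y] (4,5) — stop
  → r_1 = 3.0831
beam 2: φ=0°, α=165°
  cosα=-0.9659 sinα=0.2588 | (5,2) | tMaxX 0.7247 tMaxY 2.5887 | tΔX 1.0353 tΔY 3.8637
    t=0.7247 [x] (4,2)
    t=1.7600 [x] (3,2)
    t=2.5887 [y] (3,3)
    t=2.7952 [x] (2,3)
    t=3.8305 [x] (1,3)
    t=4.8658 [x] (0,3) — stop
  → r_2 = 4.8658
beam 3: φ=45°, α=210°
  cosα=-0.8660 sinα=-0.5000 | (5,2) | tMaxX 0.8083 tMaxY 0.6600 | tΔX 1.1547 tΔY 2.0000
    t=0.6600 [y] (5,1) — stop
  → r_3 = 0.6600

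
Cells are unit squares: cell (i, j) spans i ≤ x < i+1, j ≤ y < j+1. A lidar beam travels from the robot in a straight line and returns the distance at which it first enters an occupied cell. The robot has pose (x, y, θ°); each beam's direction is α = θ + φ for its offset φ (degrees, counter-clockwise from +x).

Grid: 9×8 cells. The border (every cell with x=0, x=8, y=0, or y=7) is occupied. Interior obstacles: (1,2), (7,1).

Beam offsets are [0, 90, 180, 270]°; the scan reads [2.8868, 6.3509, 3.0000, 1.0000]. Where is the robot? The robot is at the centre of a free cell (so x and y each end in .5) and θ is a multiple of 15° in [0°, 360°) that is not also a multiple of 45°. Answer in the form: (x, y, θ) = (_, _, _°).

(x, y, θ) = (2.5, 3.5, 300°)

Candidates: 40 free-cell centres × 16 headings = 640 poses. Raycast each; keep the one whose scan matches to 4 dp.
  (7.5, 5.5, 30°): beam 1 = 0.5774 ≠ 2.8868 ✗
  (1.5, 4.5, 15°): beam 1 = 6.7293 ≠ 2.8868 ✗
  (3.5, 4.5, 150°): beam 2 = 4.0415 ≠ 6.3509 ✗
  (6.5, 1.5, 240°): beam 1 = 0.5774 ≠ 2.8868 ✗
  …
  (2.5, 3.5, 300°): r_1=2.8868, r_2=6.3509, r_3=3.0000, r_4=1.0000 — all match ✓
Unique over the lattice → pose = (2.5, 3.5, 300°).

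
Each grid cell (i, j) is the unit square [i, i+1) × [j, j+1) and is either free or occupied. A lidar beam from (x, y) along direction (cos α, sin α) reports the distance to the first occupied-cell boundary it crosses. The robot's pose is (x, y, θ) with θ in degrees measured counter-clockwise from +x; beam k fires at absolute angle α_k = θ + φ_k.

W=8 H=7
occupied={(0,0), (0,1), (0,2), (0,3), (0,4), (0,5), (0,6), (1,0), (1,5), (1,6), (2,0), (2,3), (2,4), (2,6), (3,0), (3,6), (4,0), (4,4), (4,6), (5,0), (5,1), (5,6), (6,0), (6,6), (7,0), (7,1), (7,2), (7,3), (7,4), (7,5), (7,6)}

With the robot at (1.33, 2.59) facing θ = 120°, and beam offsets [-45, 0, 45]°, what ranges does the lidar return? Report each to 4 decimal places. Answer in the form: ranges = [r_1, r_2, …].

beam 1: φ=-45°, α=75°
  direction (0.2588, 0.9659); cell (1,2); t to first gridline: x 2.5887, y 0.4245 (then +3.8637 / +1.0353)
    (1,3) via y @ 0.4245
    (1,4) via y @ 1.4597
    (1,5) via y @ 2.4950  # hit
  → r_1 = 2.4950
beam 2: φ=0°, α=120°
  direction (-0.5000, 0.8660); cell (1,2); t to first gridline: x 0.6600, y 0.4734 (then +2.0000 / +1.1547)
    (1,3) via y @ 0.4734
    (0,3) via x @ 0.6600  # hit
  → r_2 = 0.6600
beam 3: φ=45°, α=165°
  direction (-0.9659, 0.2588); cell (1,2); t to first gridline: x 0.3416, y 1.5841 (then +1.0353 / +3.8637)
    (0,2) via x @ 0.3416  # hit
  → r_3 = 0.3416

ranges = [2.4950, 0.6600, 0.3416]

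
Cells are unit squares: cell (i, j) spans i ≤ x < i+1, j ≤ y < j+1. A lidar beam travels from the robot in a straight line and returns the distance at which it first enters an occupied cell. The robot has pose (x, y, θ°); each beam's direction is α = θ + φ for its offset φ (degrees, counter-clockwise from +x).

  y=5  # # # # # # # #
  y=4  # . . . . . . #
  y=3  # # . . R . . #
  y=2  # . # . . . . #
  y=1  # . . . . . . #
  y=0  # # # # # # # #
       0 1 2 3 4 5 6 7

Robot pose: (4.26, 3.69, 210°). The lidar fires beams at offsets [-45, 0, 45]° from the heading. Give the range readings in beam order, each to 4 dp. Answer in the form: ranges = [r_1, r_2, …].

ranges = [3.3750, 1.4549, 2.7849]

beam 1: φ=-45°, α=165°
  dir = (cos 165°, sin 165°) = (-0.9659, 0.2588); from cell (4,3)
  next x-line at t=0.2692, next y-line at t=1.1977; Δt_x=1.0353, Δt_y=3.8637
    x: enter (3,3) at t=0.2692
    y: enter (3,4) at t=1.1977
    x: enter (2,4) at t=1.3044
    x: enter (1,4) at t=2.3397
    x: enter (0,4) at t=3.3750 ← occupied
  → r_1 = 3.3750
beam 2: φ=0°, α=210°
  dir = (cos 210°, sin 210°) = (-0.8660, -0.5000); from cell (4,3)
  next x-line at t=0.3002, next y-line at t=1.3800; Δt_x=1.1547, Δt_y=2.0000
    x: enter (3,3) at t=0.3002
    y: enter (3,2) at t=1.3800
    x: enter (2,2) at t=1.4549 ← occupied
  → r_2 = 1.4549
beam 3: φ=45°, α=255°
  dir = (cos 255°, sin 255°) = (-0.2588, -0.9659); from cell (4,3)
  next x-line at t=1.0046, next y-line at t=0.7143; Δt_x=3.8637, Δt_y=1.0353
    y: enter (4,2) at t=0.7143
    x: enter (3,2) at t=1.0046
    y: enter (3,1) at t=1.7496
    y: enter (3,0) at t=2.7849 ← occupied
  → r_3 = 2.7849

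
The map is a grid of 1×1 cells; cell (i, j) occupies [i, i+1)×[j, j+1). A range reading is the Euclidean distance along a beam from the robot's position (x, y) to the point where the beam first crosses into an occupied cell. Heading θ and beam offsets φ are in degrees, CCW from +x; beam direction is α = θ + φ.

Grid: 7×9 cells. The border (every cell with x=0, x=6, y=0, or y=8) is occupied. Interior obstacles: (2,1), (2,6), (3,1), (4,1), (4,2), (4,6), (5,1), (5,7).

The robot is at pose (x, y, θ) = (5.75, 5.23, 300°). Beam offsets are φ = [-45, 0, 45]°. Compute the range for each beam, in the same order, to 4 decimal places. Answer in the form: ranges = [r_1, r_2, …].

beam 1: φ=-45°, α=255°
  dir = (cos 255°, sin 255°) = (-0.2588, -0.9659); from cell (5,5)
  next x-line at t=2.8978, next y-line at t=0.2381; Δt_x=3.8637, Δt_y=1.0353
    y: enter (5,4) at t=0.2381
    y: enter (5,3) at t=1.2734
    y: enter (5,2) at t=2.3087
    x: enter (4,2) at t=2.8978 ← occupied
  → r_1 = 2.8978
beam 2: φ=0°, α=300°
  dir = (cos 300°, sin 300°) = (0.5000, -0.8660); from cell (5,5)
  next x-line at t=0.5000, next y-line at t=0.2656; Δt_x=2.0000, Δt_y=1.1547
    y: enter (5,4) at t=0.2656
    x: enter (6,4) at t=0.5000 ← occupied
  → r_2 = 0.5000
beam 3: φ=45°, α=345°
  dir = (cos 345°, sin 345°) = (0.9659, -0.2588); from cell (5,5)
  next x-line at t=0.2588, next y-line at t=0.8887; Δt_x=1.0353, Δt_y=3.8637
    x: enter (6,5) at t=0.2588 ← occupied
  → r_3 = 0.2588

ranges = [2.8978, 0.5000, 0.2588]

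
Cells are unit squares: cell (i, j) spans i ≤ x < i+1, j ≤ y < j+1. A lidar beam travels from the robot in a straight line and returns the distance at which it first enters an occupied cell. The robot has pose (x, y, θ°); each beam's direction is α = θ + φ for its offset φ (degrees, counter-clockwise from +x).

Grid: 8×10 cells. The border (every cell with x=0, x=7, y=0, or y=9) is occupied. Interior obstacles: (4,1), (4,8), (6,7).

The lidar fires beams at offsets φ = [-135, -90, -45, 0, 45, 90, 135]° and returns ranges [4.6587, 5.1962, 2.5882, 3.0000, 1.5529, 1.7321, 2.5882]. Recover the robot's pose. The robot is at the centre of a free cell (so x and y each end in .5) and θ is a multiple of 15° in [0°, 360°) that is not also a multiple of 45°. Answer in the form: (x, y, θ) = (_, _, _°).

The pose lattice has 45·16 = 720 candidates. Test each by forward raycasting.
  (5.5, 5.5, 15°): beam 1 = 5.1962 ≠ 4.6587 ✗
  (5.5, 4.5, 150°): beam 1 = 1.5529 ≠ 4.6587 ✗
  (1.5, 1.5, 210°): beam 1 = 7.7646 ≠ 4.6587 ✗
  (2.5, 3.5, 240°): beam 1 = 5.6940 ≠ 4.6587 ✗
  (5.5, 5.5, 150°): beam 1 = 1.5529 ≠ 4.6587 ✗
  …
  (5.5, 4.5, 300°): r_1=4.6587, r_2=5.1962, r_3=2.5882, r_4=3.0000, r_5=1.5529, r_6=1.7321, r_7=2.5882 — all match ✓
Unique over the lattice → pose = (5.5, 4.5, 300°).

(x, y, θ) = (5.5, 4.5, 300°)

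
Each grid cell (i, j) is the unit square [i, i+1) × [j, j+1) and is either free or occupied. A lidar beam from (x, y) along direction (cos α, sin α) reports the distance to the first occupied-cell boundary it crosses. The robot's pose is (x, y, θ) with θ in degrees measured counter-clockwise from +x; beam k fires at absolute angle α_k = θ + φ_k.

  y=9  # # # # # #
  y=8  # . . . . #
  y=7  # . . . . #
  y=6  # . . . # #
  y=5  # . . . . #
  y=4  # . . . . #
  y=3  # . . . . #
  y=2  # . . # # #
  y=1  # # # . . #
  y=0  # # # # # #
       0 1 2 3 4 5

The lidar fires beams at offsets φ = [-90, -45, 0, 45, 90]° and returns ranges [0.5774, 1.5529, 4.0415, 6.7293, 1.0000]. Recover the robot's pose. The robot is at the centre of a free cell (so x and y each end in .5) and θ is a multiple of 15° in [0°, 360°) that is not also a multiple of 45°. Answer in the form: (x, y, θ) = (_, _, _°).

(x, y, θ) = (1.5, 2.5, 30°)

The pose lattice has 27·16 = 432 candidates. Test each by forward raycasting.
  (1.5, 3.5, 345°): beam 1 = 1.5529 ≠ 0.5774 ✗
  (1.5, 8.5, 255°): beam 1 = 0.5176 ≠ 0.5774 ✗
  (3.5, 3.5, 30°): beam 3 = 1.7321 ≠ 4.0415 ✗
  …
  (1.5, 2.5, 30°): r_1=0.5774, r_2=1.5529, r_3=4.0415, r_4=6.7293, r_5=1.0000 — all match ✓
Unique over the lattice → pose = (1.5, 2.5, 30°).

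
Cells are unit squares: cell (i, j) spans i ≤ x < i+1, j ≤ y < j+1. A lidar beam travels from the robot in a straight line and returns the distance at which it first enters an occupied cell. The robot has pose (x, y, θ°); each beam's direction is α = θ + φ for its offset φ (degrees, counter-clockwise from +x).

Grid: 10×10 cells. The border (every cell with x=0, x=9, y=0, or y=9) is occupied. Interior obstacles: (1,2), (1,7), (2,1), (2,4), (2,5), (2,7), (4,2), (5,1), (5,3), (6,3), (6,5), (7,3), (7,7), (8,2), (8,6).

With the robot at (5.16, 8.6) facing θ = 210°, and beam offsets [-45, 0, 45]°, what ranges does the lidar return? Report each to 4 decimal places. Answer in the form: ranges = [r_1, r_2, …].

ranges = [1.5455, 2.4942, 7.8681]

beam 1: φ=-45°, α=165°
  direction (-0.9659, 0.2588); cell (5,8); t to first gridline: x 0.1656, y 1.5455 (then +1.0353 / +3.8637)
    (4,8) via x @ 0.1656
    (3,8) via x @ 1.2009
    (3,9) via y @ 1.5455  # hit
  → r_1 = 1.5455
beam 2: φ=0°, α=210°
  direction (-0.8660, -0.5000); cell (5,8); t to first gridline: x 0.1848, y 1.2000 (then +1.1547 / +2.0000)
    (4,8) via x @ 0.1848
    (4,7) via y @ 1.2000
    (3,7) via x @ 1.3395
    (2,7) via x @ 2.4942  # hit
  → r_2 = 2.4942
beam 3: φ=45°, α=255°
  direction (-0.2588, -0.9659); cell (5,8); t to first gridline: x 0.6182, y 0.6212 (then +3.8637 / +1.0353)
    (4,8) via x @ 0.6182
    (4,7) via y @ 0.6212
    (4,6) via y @ 1.6564
    (4,5) via y @ 2.6917
    (4,4) via y @ 3.7270
    (3,4) via x @ 4.4819
    (3,3) via y @ 4.7623
    (3,2) via y @ 5.7975
    (3,1) via y @ 6.8328
    (3,0) via y @ 7.8681  # hit
  → r_3 = 7.8681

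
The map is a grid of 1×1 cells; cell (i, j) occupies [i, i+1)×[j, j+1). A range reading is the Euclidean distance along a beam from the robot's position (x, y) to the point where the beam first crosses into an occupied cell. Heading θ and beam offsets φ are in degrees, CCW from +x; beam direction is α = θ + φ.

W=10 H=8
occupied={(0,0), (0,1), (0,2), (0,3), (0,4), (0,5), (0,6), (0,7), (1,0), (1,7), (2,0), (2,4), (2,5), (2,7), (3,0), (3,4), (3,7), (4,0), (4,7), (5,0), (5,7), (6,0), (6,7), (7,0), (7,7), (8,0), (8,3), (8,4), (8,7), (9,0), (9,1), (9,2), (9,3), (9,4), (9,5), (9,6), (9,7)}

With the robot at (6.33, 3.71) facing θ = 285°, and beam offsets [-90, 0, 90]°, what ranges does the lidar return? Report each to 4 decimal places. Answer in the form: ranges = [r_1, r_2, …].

ranges = [5.5180, 2.8056, 1.7289]

beam 1: φ=-90°, α=195°
  d=(-0.9659,-0.2588)  start (6,3)  tX=0.3416 tY=2.7432  stride 1/|dx|=1.0353 1/|dy|=3.8637
    cross x-line → (5,3), t=0.3416
    cross x-line → (4,3), t=1.3769
    cross x-line → (3,3), t=2.4122
    cross y-line → (3,2), t=2.7432
    cross x-line → (2,2), t=3.4475
    cross x-line → (1,2), t=4.4827
    cross x-line → (0,2), t=5.5180 (wall)
  → r_1 = 5.5180
beam 2: φ=0°, α=285°
  d=(0.2588,-0.9659)  start (6,3)  tX=2.5887 tY=0.7350  stride 1/|dx|=3.8637 1/|dy|=1.0353
    cross y-line → (6,2), t=0.7350
    cross y-line → (6,1), t=1.7703
    cross x-line → (7,1), t=2.5887
    cross y-line → (7,0), t=2.8056 (wall)
  → r_2 = 2.8056
beam 3: φ=90°, α=15°
  d=(0.9659,0.2588)  start (6,3)  tX=0.6936 tY=1.1205  stride 1/|dx|=1.0353 1/|dy|=3.8637
    cross x-line → (7,3), t=0.6936
    cross y-line → (7,4), t=1.1205
    cross x-line → (8,4), t=1.7289 (wall)
  → r_3 = 1.7289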